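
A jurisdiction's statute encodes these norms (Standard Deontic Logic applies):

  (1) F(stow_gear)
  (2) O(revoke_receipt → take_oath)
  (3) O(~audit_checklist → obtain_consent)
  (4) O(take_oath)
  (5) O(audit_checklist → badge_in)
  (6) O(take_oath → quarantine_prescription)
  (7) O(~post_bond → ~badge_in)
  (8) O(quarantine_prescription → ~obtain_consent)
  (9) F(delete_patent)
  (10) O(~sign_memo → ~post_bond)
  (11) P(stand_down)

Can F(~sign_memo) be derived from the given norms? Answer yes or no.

Premise 4 states O(take_oath) outright.
Premise 6 is O(take_oath → quarantine_prescription); since O(take_oath), deontic closure gives O(quarantine_prescription).
Applying K to premise 8 (O(quarantine_prescription → ~obtain_consent)) and O(quarantine_prescription) yields O(~obtain_consent).
Premise 3 is O(~audit_checklist → obtain_consent); contrapositively O(~obtain_consent → audit_checklist). Since O(~obtain_consent) holds, K gives O(audit_checklist).
Premise 5 is O(audit_checklist → badge_in); since O(audit_checklist), deontic closure gives O(badge_in).
The contrapositive of premise 7 (O(~post_bond → ~badge_in)) is O(badge_in → post_bond), and O(badge_in) is already established, so O(post_bond).
The contrapositive of premise 10 (O(~sign_memo → ~post_bond)) is O(post_bond → sign_memo), and O(post_bond) is already established, so O(sign_memo).
Premises 1, 2, 9, 11 do not contribute to this derivation.
So O(sign_memo) holds, i.e. F(~sign_memo). The claim follows.

Yes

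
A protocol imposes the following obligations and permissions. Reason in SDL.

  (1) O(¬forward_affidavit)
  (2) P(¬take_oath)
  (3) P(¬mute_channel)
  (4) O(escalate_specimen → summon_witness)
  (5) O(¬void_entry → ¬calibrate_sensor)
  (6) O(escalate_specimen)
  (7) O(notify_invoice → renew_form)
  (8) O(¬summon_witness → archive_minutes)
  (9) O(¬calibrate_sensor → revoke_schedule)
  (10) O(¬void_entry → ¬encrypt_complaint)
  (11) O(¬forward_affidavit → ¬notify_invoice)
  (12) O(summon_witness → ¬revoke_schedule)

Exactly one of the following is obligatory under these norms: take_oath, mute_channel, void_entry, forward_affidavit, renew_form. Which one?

void_entry

Premise 6 states O(escalate_specimen) outright.
Premise 4 is O(escalate_specimen → summon_witness); since O(escalate_specimen), deontic closure gives O(summon_witness).
Premise 12 is O(summon_witness → ¬revoke_schedule); since O(summon_witness), deontic closure gives O(¬revoke_schedule).
Premise 9, O(¬calibrate_sensor → revoke_schedule), contraposes to O(¬revoke_schedule → calibrate_sensor); with O(¬revoke_schedule) we get O(calibrate_sensor).
Premise 5, O(¬void_entry → ¬calibrate_sensor), contraposes to O(calibrate_sensor → void_entry); with O(calibrate_sensor) we get O(void_entry).
So O(void_entry) holds — void_entry is obligatory. None of the other listed options is made obligatory by any chain of premises.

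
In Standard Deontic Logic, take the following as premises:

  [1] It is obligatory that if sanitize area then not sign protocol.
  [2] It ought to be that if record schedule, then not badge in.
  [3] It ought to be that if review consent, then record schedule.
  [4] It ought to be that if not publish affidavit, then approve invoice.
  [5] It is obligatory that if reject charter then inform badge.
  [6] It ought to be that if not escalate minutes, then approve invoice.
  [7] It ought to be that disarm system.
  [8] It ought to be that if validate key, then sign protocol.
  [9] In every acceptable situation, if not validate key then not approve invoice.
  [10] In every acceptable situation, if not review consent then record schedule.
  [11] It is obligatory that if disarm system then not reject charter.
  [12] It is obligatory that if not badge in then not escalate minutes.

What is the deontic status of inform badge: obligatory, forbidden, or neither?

Premise 5 is O(reject_charter → inform_badge), but O(reject_charter) is not derivable from the premises, so it does not yield O(inform_badge).
No premise or chain of K-axiom applications forces O(inform_badge), and none forces O(¬inform_badge). So inform_badge is neither obligatory nor forbidden under these norms.

Neither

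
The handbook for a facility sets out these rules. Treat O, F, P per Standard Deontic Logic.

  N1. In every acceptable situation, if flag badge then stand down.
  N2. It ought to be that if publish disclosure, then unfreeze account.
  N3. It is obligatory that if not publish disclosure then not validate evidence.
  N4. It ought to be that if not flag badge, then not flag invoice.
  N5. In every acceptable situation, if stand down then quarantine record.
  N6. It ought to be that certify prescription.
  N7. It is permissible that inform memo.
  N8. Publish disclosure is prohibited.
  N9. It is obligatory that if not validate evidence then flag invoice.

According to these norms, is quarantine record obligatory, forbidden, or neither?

Obligatory

Premise 8 is F(publish_disclosure), i.e. O(¬publish_disclosure).
From O(¬publish_disclosure) and premise 3, O(¬publish_disclosure → ¬validate_evidence), we obtain O(¬validate_evidence).
Applying K to premise 9 (O(¬validate_evidence → flag_invoice)) and O(¬validate_evidence) yields O(flag_invoice).
The contrapositive of premise 4 (O(¬flag_badge → ¬flag_invoice)) is O(flag_invoice → flag_badge), and O(flag_invoice) is already established, so O(flag_badge).
Premise 1 is O(flag_badge → stand_down); since O(flag_badge), deontic closure gives O(stand_down).
Premise 5 is O(stand_down → quarantine_record); since O(stand_down), deontic closure gives O(quarantine_record).
Premises 2, 6, 7 do not contribute to this derivation.
Hence quarantine_record is obligatory.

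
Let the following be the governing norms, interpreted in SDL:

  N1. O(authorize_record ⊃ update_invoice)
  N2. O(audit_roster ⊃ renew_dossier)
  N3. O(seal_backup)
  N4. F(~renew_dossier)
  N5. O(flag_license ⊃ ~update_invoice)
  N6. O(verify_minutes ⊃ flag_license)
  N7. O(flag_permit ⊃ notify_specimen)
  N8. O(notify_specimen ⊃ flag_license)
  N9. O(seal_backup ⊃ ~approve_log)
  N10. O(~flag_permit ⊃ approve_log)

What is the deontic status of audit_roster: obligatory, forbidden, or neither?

Premise 2 is O(audit_roster ⊃ renew_dossier); even if O(renew_dossier) held, inferring O(audit_roster) would be affirming the consequent — invalid.
No premise or chain of K-axiom applications forces O(audit_roster), and none forces O(~audit_roster). So audit_roster is neither obligatory nor forbidden under these norms.

Neither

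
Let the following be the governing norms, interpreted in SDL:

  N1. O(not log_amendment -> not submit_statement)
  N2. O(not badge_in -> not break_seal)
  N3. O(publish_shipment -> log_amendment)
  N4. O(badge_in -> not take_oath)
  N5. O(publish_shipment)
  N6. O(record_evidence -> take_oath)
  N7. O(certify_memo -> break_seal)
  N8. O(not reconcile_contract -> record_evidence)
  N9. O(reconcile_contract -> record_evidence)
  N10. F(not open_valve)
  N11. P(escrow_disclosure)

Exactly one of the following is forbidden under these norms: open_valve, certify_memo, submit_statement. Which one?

certify_memo

Premises 8 and 9 cover both cases: O(not reconcile_contract -> record_evidence) and O(reconcile_contract -> record_evidence). Since not reconcile_contract ∨ reconcile_contract is a tautology, O(record_evidence) follows.
With premise 6, O(record_evidence -> take_oath), the K-axiom yields O(take_oath).
Premise 4 is O(badge_in -> not take_oath); contrapositively O(take_oath -> not badge_in). Since O(take_oath) holds, K gives O(not badge_in).
Applying K to premise 2 (O(not badge_in -> not break_seal)) and O(not badge_in) yields O(not break_seal).
Premise 7, O(certify_memo -> break_seal), contraposes to O(not break_seal -> not certify_memo); with O(not break_seal) we get O(not certify_memo).
So O(not certify_memo) holds, i.e. certify_memo is forbidden. None of the other listed options is forbidden under the premises.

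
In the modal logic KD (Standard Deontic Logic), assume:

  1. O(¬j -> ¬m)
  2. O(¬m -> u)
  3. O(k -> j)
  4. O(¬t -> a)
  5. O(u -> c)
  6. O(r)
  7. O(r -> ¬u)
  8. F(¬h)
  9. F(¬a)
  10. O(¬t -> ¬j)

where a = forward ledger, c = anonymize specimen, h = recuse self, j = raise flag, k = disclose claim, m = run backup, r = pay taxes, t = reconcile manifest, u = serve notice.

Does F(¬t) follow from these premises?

Yes

Premise 6 states O(r) outright.
With premise 7, O(r -> ¬u), the K-axiom yields O(¬u).
Premise 2 is O(¬m -> u); contrapositively O(¬u -> m). Since O(¬u) holds, K gives O(m).
The contrapositive of premise 1 (O(¬j -> ¬m)) is O(m -> j), and O(m) is already established, so O(j).
Premise 10 is O(¬t -> ¬j); contrapositively O(j -> t). Since O(j) holds, K gives O(t).
Premises 3, 4, 5, 8, 9 do not contribute to this derivation.
So O(t) holds, i.e. F(¬t). The claim follows.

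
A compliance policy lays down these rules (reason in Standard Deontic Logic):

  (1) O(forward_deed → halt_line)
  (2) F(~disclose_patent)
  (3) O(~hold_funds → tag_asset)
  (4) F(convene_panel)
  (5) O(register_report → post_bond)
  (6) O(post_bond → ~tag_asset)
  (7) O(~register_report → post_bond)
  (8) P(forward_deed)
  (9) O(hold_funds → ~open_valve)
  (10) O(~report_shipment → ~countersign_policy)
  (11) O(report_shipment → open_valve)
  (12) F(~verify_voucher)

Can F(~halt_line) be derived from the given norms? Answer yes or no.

No

Premise 1 is O(forward_deed → halt_line), but O(forward_deed) is not derivable from the premises (the permission P(forward_deed) asserts only ~O(~forward_deed), not O(forward_deed)), so it does not yield O(halt_line).
No other premise forces O(halt_line). An ideal world satisfying every premise can still have ~halt_line true, so F(~halt_line) is not derivable.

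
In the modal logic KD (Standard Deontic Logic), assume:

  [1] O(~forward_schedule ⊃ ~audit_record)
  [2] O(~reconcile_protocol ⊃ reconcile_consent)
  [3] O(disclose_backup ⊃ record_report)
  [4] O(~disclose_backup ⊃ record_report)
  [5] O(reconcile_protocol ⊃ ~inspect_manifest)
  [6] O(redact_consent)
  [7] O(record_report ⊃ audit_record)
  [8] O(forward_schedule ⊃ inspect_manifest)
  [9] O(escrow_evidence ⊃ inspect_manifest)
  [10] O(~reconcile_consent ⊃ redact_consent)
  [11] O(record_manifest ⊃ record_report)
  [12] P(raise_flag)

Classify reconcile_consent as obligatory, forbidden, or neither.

Obligatory

By case analysis on disclose_backup: premise 3 gives O(disclose_backup ⊃ record_report) and premise 4 gives O(~disclose_backup ⊃ record_report), so O(record_report) either way.
Premise 7 is O(record_report ⊃ audit_record); since O(record_report), deontic closure gives O(audit_record).
Premise 1 is O(~forward_schedule ⊃ ~audit_record); contrapositively O(audit_record ⊃ forward_schedule). Since O(audit_record) holds, K gives O(forward_schedule).
With premise 8, O(forward_schedule ⊃ inspect_manifest), the K-axiom yields O(inspect_manifest).
The contrapositive of premise 5 (O(reconcile_protocol ⊃ ~inspect_manifest)) is O(inspect_manifest ⊃ ~reconcile_protocol), and O(inspect_manifest) is already established, so O(~reconcile_protocol).
From O(~reconcile_protocol) and premise 2, O(~reconcile_protocol ⊃ reconcile_consent), we obtain O(reconcile_consent).
Premises 6, 9, 10, 11, 12 do not contribute to this derivation.
Hence reconcile_consent is obligatory.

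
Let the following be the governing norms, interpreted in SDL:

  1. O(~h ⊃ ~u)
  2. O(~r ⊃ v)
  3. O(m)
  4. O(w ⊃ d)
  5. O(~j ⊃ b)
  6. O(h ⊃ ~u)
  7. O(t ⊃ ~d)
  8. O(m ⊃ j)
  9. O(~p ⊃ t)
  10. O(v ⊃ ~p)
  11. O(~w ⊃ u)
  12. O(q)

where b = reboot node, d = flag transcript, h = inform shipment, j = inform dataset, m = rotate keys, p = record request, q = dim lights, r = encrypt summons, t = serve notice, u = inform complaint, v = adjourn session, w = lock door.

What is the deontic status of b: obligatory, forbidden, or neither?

Premise 5 is O(~j ⊃ b), but O(~j) is not derivable from the premises, so it does not yield O(b).
No premise or chain of K-axiom applications forces O(b), and none forces O(~b). So b is neither obligatory nor forbidden under these norms.

Neither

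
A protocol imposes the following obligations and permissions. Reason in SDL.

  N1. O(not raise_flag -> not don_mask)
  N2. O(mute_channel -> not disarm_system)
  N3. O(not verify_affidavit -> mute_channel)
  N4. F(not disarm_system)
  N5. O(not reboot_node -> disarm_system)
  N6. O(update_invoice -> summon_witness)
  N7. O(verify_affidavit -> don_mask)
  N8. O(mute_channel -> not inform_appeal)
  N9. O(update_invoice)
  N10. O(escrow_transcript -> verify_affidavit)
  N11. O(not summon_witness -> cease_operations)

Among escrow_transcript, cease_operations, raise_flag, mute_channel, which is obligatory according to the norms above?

F(not disarm_system) at premise 4 means O(disarm_system).
The contrapositive of premise 2 (O(mute_channel -> not disarm_system)) is O(disarm_system -> not mute_channel), and O(disarm_system) is already established, so O(not mute_channel).
Premise 3 is O(not verify_affidavit -> mute_channel); contrapositively O(not mute_channel -> verify_affidavit). Since O(not mute_channel) holds, K gives O(verify_affidavit).
With premise 7, O(verify_affidavit -> don_mask), the K-axiom yields O(don_mask).
Premise 1 is O(not raise_flag -> not don_mask); contrapositively O(don_mask -> raise_flag). Since O(don_mask) holds, K gives O(raise_flag).
So O(raise_flag) holds — raise_flag is obligatory. None of the other listed options is made obligatory by any chain of premises.

raise_flag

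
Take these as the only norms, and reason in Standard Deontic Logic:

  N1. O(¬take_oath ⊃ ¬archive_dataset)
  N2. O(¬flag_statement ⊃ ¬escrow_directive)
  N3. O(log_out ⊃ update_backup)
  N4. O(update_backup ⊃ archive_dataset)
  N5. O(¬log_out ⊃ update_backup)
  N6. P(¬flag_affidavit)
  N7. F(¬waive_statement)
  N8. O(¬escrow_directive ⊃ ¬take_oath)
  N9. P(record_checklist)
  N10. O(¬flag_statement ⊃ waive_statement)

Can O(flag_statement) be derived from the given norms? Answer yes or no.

Premises 5 and 3 are O(¬log_out ⊃ update_backup) and O(log_out ⊃ update_backup); every ideal world satisfies ¬log_out or log_out, so in either case update_backup holds — hence O(update_backup).
Applying K to premise 4 (O(update_backup ⊃ archive_dataset)) and O(update_backup) yields O(archive_dataset).
Premise 1 is O(¬take_oath ⊃ ¬archive_dataset); contrapositively O(archive_dataset ⊃ take_oath). Since O(archive_dataset) holds, K gives O(take_oath).
The contrapositive of premise 8 (O(¬escrow_directive ⊃ ¬take_oath)) is O(take_oath ⊃ escrow_directive), and O(take_oath) is already established, so O(escrow_directive).
Premise 2 is O(¬flag_statement ⊃ ¬escrow_directive); contrapositively O(escrow_directive ⊃ flag_statement). Since O(escrow_directive) holds, K gives O(flag_statement).
Premises 6, 7, 9, 10 do not contribute to this derivation.
So O(flag_statement) follows.

Yes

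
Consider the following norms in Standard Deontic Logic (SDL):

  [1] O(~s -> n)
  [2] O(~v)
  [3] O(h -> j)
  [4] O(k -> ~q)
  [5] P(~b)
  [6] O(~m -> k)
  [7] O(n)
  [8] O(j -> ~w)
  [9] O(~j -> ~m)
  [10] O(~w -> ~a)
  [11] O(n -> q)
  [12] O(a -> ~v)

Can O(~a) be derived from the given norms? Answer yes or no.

From premise 7 we have O(n).
With premise 11, O(n -> q), the K-axiom yields O(q).
Premise 4, O(k -> ~q), contraposes to O(q -> ~k); with O(q) we get O(~k).
Premise 6, O(~m -> k), contraposes to O(~k -> m); with O(~k) we get O(m).
Premise 9, O(~j -> ~m), contraposes to O(m -> j); with O(m) we get O(j).
Premise 8 is O(j -> ~w); since O(j), deontic closure gives O(~w).
Premise 10 is O(~w -> ~a); since O(~w), deontic closure gives O(~a).
Premises 1, 2, 3, 5, 12 do not contribute to this derivation.
So O(~a) follows.

Yes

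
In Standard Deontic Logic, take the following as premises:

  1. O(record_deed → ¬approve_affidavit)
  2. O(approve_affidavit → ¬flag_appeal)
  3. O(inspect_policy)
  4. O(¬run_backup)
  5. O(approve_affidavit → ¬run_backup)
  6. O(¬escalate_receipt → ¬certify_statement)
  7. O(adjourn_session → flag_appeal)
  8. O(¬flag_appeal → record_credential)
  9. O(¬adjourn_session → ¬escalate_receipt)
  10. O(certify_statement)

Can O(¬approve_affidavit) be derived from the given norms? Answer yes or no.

From premise 10 we have O(certify_statement).
Premise 6 is O(¬escalate_receipt → ¬certify_statement); contrapositively O(certify_statement → escalate_receipt). Since O(certify_statement) holds, K gives O(escalate_receipt).
Premise 9 is O(¬adjourn_session → ¬escalate_receipt); contrapositively O(escalate_receipt → adjourn_session). Since O(escalate_receipt) holds, K gives O(adjourn_session).
With premise 7, O(adjourn_session → flag_appeal), the K-axiom yields O(flag_appeal).
Premise 2, O(approve_affidavit → ¬flag_appeal), contraposes to O(flag_appeal → ¬approve_affidavit); with O(flag_appeal) we get O(¬approve_affidavit).
Premises 1, 3, 4, 5, 8 do not contribute to this derivation.
So O(¬approve_affidavit) follows.

Yes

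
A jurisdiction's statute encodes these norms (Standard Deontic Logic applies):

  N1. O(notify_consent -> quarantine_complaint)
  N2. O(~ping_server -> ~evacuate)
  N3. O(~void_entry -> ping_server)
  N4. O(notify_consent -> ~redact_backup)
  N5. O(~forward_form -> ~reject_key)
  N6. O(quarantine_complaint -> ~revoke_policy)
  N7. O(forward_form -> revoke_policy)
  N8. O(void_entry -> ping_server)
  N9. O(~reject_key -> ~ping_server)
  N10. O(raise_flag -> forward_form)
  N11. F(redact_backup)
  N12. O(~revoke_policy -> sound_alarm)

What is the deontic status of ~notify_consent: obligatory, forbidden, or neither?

Obligatory

Premises 8 and 3 cover both cases: O(void_entry -> ping_server) and O(~void_entry -> ping_server). Since void_entry ∨ ~void_entry is a tautology, O(ping_server) follows.
Premise 9, O(~reject_key -> ~ping_server), contraposes to O(ping_server -> reject_key); with O(ping_server) we get O(reject_key).
Premise 5, O(~forward_form -> ~reject_key), contraposes to O(reject_key -> forward_form); with O(reject_key) we get O(forward_form).
Premise 7 is O(forward_form -> revoke_policy); since O(forward_form), deontic closure gives O(revoke_policy).
Premise 6, O(quarantine_complaint -> ~revoke_policy), contraposes to O(revoke_policy -> ~quarantine_complaint); with O(revoke_policy) we get O(~quarantine_complaint).
Premise 1, O(notify_consent -> quarantine_complaint), contraposes to O(~quarantine_complaint -> ~notify_consent); with O(~quarantine_complaint) we get O(~notify_consent).
Premises 2, 4, 10, 11, 12 do not contribute to this derivation.
Hence ~notify_consent is obligatory.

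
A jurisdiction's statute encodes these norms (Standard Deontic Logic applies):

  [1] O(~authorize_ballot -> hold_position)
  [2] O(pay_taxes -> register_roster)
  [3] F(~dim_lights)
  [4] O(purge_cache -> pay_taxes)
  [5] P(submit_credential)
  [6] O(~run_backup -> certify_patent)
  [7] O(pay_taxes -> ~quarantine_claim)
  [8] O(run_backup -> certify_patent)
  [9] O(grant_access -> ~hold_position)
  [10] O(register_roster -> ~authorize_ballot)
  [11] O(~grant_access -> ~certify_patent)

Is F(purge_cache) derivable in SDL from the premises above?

Yes

By case analysis on ~run_backup: premise 6 gives O(~run_backup -> certify_patent) and premise 8 gives O(run_backup -> certify_patent), so O(certify_patent) either way.
Premise 11 is O(~grant_access -> ~certify_patent); contrapositively O(certify_patent -> grant_access). Since O(certify_patent) holds, K gives O(grant_access).
With premise 9, O(grant_access -> ~hold_position), the K-axiom yields O(~hold_position).
Premise 1 is O(~authorize_ballot -> hold_position); contrapositively O(~hold_position -> authorize_ballot). Since O(~hold_position) holds, K gives O(authorize_ballot).
Premise 10, O(register_roster -> ~authorize_ballot), contraposes to O(authorize_ballot -> ~register_roster); with O(authorize_ballot) we get O(~register_roster).
Premise 2, O(pay_taxes -> register_roster), contraposes to O(~register_roster -> ~pay_taxes); with O(~register_roster) we get O(~pay_taxes).
Premise 4 is O(purge_cache -> pay_taxes); contrapositively O(~pay_taxes -> ~purge_cache). Since O(~pay_taxes) holds, K gives O(~purge_cache).
Premises 3, 5, 7 do not contribute to this derivation.
So O(~purge_cache) holds, i.e. F(purge_cache). The claim follows.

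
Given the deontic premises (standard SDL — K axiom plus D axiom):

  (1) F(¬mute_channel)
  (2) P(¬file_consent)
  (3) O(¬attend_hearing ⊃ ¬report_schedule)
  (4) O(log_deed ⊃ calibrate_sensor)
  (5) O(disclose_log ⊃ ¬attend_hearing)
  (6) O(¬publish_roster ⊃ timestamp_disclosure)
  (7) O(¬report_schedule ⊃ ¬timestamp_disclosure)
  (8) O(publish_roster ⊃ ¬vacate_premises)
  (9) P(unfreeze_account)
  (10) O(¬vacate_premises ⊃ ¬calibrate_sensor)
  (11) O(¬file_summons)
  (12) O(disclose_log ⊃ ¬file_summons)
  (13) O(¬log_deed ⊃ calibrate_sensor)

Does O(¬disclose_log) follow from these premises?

Yes

By case analysis on log_deed: premise 4 gives O(log_deed ⊃ calibrate_sensor) and premise 13 gives O(¬log_deed ⊃ calibrate_sensor), so O(calibrate_sensor) either way.
The contrapositive of premise 10 (O(¬vacate_premises ⊃ ¬calibrate_sensor)) is O(calibrate_sensor ⊃ vacate_premises), and O(calibrate_sensor) is already established, so O(vacate_premises).
Premise 8 is O(publish_roster ⊃ ¬vacate_premises); contrapositively O(vacate_premises ⊃ ¬publish_roster). Since O(vacate_premises) holds, K gives O(¬publish_roster).
Applying K to premise 6 (O(¬publish_roster ⊃ timestamp_disclosure)) and O(¬publish_roster) yields O(timestamp_disclosure).
Premise 7 is O(¬report_schedule ⊃ ¬timestamp_disclosure); contrapositively O(timestamp_disclosure ⊃ report_schedule). Since O(timestamp_disclosure) holds, K gives O(report_schedule).
Premise 3 is O(¬attend_hearing ⊃ ¬report_schedule); contrapositively O(report_schedule ⊃ attend_hearing). Since O(report_schedule) holds, K gives O(attend_hearing).
Premise 5, O(disclose_log ⊃ ¬attend_hearing), contraposes to O(attend_hearing ⊃ ¬disclose_log); with O(attend_hearing) we get O(¬disclose_log).
Premises 1, 2, 9, 11, 12 do not contribute to this derivation.
So O(¬disclose_log) follows.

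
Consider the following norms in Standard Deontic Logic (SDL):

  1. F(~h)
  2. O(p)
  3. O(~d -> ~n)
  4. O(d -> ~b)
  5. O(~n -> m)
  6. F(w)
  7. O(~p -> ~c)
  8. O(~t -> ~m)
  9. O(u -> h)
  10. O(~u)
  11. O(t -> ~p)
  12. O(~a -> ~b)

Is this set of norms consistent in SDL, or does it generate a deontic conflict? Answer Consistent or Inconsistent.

Consistent

Premise 9 is O(u -> h); even if O(h) held, inferring O(u) would be affirming the consequent — invalid.
So O(u) is not derivable, and the apparent clash with O(~u) does not arise.
A world satisfying every obligation exists (e.g. a=false, b=false, c=false, d=true, h=true, m=false, n=true, p=true, t=false, u=false, w=false); no atom is both obligatory and forbidden, so the set is consistent.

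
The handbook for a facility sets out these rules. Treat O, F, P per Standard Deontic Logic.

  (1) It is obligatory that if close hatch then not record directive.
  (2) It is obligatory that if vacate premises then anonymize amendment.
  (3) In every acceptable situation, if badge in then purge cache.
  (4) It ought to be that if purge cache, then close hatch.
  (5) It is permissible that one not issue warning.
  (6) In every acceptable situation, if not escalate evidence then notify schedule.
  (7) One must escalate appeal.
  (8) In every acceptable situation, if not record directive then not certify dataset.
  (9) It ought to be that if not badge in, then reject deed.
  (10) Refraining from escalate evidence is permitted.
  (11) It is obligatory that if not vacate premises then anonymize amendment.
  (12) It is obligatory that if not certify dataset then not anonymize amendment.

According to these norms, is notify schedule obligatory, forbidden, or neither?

Neither

Premise 6 is O(¬escalate_evidence → notify_schedule), but O(¬escalate_evidence) is not derivable from the premises (the permission P(¬escalate_evidence) asserts only ¬O(escalate_evidence), not O(¬escalate_evidence)), so it does not yield O(notify_schedule).
No premise or chain of K-axiom applications forces O(notify_schedule), and none forces O(¬notify_schedule). So notify_schedule is neither obligatory nor forbidden under these norms.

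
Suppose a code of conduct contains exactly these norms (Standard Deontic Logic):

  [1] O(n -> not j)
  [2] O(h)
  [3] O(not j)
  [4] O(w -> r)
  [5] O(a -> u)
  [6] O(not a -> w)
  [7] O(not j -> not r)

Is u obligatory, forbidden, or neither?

Obligatory

Premise 3 gives O(not j).
Applying K to premise 7 (O(not j -> not r)) and O(not j) yields O(not r).
The contrapositive of premise 4 (O(w -> r)) is O(not r -> not w), and O(not r) is already established, so O(not w).
Premise 6 is O(not a -> w); contrapositively O(not w -> a). Since O(not w) holds, K gives O(a).
Premise 5 is O(a -> u); since O(a), deontic closure gives O(u).
Premises 1, 2 do not contribute to this derivation.
Hence u is obligatory.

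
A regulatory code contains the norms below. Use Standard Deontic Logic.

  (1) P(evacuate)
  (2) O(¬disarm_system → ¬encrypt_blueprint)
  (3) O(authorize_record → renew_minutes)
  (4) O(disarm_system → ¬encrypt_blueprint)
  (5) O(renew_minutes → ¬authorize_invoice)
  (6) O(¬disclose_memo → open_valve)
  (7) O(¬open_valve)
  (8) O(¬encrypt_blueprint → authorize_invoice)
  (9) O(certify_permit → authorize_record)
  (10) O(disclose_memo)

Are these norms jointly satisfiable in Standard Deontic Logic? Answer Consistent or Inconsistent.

Consistent

Premise 6 is O(¬disclose_memo → open_valve), but O(¬disclose_memo) is not derivable from the premises, so it does not yield O(open_valve).
So O(open_valve) is not derivable, and the apparent clash with O(¬open_valve) does not arise.
A world satisfying every obligation exists (e.g. authorize_invoice=true, authorize_record=false, certify_permit=false, disarm_system=false, disclose_memo=true, encrypt_blueprint=false, evacuate=false, open_valve=false, renew_minutes=false); no atom is both obligatory and forbidden, so the set is consistent.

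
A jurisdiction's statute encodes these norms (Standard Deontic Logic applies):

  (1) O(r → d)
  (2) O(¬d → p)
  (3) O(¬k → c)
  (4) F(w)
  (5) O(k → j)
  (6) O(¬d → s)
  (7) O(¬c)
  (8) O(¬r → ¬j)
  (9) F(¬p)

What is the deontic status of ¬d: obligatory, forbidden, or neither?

Forbidden

Premise 7 states O(¬c) outright.
Premise 3 is O(¬k → c); contrapositively O(¬c → k). Since O(¬c) holds, K gives O(k).
From O(k) and premise 5, O(k → j), we obtain O(j).
Premise 8, O(¬r → ¬j), contraposes to O(j → r); with O(j) we get O(r).
With premise 1, O(r → d), the K-axiom yields O(d).
Premises 2, 4, 6, 9 do not contribute to this derivation.
Thus O(d), which is F(¬d): ¬d is forbidden.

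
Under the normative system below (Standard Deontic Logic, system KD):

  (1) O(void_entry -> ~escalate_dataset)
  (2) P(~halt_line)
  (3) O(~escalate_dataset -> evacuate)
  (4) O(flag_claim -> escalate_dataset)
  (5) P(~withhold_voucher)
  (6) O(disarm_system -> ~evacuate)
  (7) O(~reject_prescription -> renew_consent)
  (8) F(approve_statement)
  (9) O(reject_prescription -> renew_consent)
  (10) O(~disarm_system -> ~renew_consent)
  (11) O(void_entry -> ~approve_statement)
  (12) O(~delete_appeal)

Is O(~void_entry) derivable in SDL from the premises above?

Yes

By case analysis on ~reject_prescription: premise 7 gives O(~reject_prescription -> renew_consent) and premise 9 gives O(reject_prescription -> renew_consent), so O(renew_consent) either way.
The contrapositive of premise 10 (O(~disarm_system -> ~renew_consent)) is O(renew_consent -> disarm_system), and O(renew_consent) is already established, so O(disarm_system).
From O(disarm_system) and premise 6, O(disarm_system -> ~evacuate), we obtain O(~evacuate).
The contrapositive of premise 3 (O(~escalate_dataset -> evacuate)) is O(~evacuate -> escalate_dataset), and O(~evacuate) is already established, so O(escalate_dataset).
The contrapositive of premise 1 (O(void_entry -> ~escalate_dataset)) is O(escalate_dataset -> ~void_entry), and O(escalate_dataset) is already established, so O(~void_entry).
Premises 2, 4, 5, 8, 11, 12 do not contribute to this derivation.
So O(~void_entry) follows.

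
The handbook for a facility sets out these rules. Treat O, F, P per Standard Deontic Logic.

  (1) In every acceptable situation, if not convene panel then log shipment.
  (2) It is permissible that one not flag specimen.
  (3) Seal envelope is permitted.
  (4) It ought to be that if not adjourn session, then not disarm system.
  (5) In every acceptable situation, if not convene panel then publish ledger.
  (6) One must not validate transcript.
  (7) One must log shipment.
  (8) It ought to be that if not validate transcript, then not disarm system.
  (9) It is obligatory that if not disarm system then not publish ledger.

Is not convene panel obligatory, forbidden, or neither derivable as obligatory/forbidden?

Forbidden

Premise 6 is F(validate_transcript), i.e. O(¬validate_transcript).
With premise 8, O(¬validate_transcript → ¬disarm_system), the K-axiom yields O(¬disarm_system).
Applying K to premise 9 (O(¬disarm_system → ¬publish_ledger)) and O(¬disarm_system) yields O(¬publish_ledger).
Premise 5, O(¬convene_panel → publish_ledger), contraposes to O(¬publish_ledger → convene_panel); with O(¬publish_ledger) we get O(convene_panel).
Premises 1, 2, 3, 4, 7 do not contribute to this derivation.
Thus O(convene_panel), which is F(¬convene_panel): ¬convene_panel is forbidden.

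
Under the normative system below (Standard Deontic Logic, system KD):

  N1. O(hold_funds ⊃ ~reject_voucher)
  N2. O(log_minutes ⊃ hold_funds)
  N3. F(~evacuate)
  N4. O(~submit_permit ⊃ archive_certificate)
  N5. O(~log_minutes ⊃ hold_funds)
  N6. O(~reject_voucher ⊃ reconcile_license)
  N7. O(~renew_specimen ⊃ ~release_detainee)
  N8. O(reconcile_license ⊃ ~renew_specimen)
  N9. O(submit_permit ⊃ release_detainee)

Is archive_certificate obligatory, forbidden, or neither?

Obligatory

By case analysis on log_minutes: premise 2 gives O(log_minutes ⊃ hold_funds) and premise 5 gives O(~log_minutes ⊃ hold_funds), so O(hold_funds) either way.
Premise 1 is O(hold_funds ⊃ ~reject_voucher); since O(hold_funds), deontic closure gives O(~reject_voucher).
Premise 6 is O(~reject_voucher ⊃ reconcile_license); since O(~reject_voucher), deontic closure gives O(reconcile_license).
Applying K to premise 8 (O(reconcile_license ⊃ ~renew_specimen)) and O(reconcile_license) yields O(~renew_specimen).
Applying K to premise 7 (O(~renew_specimen ⊃ ~release_detainee)) and O(~renew_specimen) yields O(~release_detainee).
Premise 9 is O(submit_permit ⊃ release_detainee); contrapositively O(~release_detainee ⊃ ~submit_permit). Since O(~release_detainee) holds, K gives O(~submit_permit).
With premise 4, O(~submit_permit ⊃ archive_certificate), the K-axiom yields O(archive_certificate).
Premise 3 does not contribute to this derivation.
Hence archive_certificate is obligatory.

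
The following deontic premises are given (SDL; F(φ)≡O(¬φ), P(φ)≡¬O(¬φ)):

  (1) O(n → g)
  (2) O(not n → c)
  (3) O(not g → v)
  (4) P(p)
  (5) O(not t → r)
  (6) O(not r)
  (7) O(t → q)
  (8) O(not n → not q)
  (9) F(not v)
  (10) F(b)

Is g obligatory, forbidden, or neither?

Premise 6 gives O(not r).
Premise 5 is O(not t → r); contrapositively O(not r → t). Since O(not r) holds, K gives O(t).
Applying K to premise 7 (O(t → q)) and O(t) yields O(q).
Premise 8, O(not n → not q), contraposes to O(q → n); with O(q) we get O(n).
With premise 1, O(n → g), the K-axiom yields O(g).
Premises 2, 3, 4, 9, 10 do not contribute to this derivation.
Hence g is obligatory.

Obligatory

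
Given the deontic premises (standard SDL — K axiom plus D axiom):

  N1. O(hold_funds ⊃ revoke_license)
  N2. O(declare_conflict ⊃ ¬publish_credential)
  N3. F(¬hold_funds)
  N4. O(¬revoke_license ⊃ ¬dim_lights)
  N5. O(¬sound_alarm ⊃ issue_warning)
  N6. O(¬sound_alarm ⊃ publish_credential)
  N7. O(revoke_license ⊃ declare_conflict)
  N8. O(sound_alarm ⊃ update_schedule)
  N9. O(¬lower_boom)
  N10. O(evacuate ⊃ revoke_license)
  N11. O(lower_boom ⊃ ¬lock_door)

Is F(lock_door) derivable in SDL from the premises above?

No

Premise 11 is O(lower_boom ⊃ ¬lock_door), but O(lower_boom) is not derivable from the premises, so it does not yield O(¬lock_door).
No other premise forces O(¬lock_door). An ideal world satisfying every premise can still have lock_door true, so F(lock_door) is not derivable.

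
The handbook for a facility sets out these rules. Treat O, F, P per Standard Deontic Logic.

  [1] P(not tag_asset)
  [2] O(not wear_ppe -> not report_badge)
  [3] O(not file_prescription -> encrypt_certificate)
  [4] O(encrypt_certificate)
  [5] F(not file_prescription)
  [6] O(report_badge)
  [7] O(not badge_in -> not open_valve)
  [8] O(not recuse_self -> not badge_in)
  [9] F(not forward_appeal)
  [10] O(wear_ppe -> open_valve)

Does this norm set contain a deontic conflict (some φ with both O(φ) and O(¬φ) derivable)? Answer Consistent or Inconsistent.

Consistent

Premise 3 is O(not file_prescription -> encrypt_certificate); even if O(encrypt_certificate) held, inferring O(not file_prescription) would be affirming the consequent — invalid.
So O(not file_prescription) is not derivable, and the apparent clash with O(file_prescription) does not arise.
A world satisfying every obligation exists (e.g. badge_in=true, encrypt_certificate=true, file_prescription=true, forward_appeal=true, open_valve=true, recuse_self=true, report_badge=true, tag_asset=false, wear_ppe=true); no atom is both obligatory and forbidden, so the set is consistent.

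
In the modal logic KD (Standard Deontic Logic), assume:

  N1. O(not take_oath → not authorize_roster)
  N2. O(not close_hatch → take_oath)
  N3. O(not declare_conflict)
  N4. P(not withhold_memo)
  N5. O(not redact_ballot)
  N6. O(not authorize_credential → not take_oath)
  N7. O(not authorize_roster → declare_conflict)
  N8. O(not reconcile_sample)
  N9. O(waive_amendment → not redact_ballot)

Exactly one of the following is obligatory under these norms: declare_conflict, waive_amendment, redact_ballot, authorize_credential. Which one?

authorize_credential

From premise 3 we have O(not declare_conflict).
Premise 7, O(not authorize_roster → declare_conflict), contraposes to O(not declare_conflict → authorize_roster); with O(not declare_conflict) we get O(authorize_roster).
Premise 1 is O(not take_oath → not authorize_roster); contrapositively O(authorize_roster → take_oath). Since O(authorize_roster) holds, K gives O(take_oath).
Premise 6, O(not authorize_credential → not take_oath), contraposes to O(take_oath → authorize_credential); with O(take_oath) we get O(authorize_credential).
So O(authorize_credential) holds — authorize_credential is obligatory. None of the other listed options is made obligatory by any chain of premises.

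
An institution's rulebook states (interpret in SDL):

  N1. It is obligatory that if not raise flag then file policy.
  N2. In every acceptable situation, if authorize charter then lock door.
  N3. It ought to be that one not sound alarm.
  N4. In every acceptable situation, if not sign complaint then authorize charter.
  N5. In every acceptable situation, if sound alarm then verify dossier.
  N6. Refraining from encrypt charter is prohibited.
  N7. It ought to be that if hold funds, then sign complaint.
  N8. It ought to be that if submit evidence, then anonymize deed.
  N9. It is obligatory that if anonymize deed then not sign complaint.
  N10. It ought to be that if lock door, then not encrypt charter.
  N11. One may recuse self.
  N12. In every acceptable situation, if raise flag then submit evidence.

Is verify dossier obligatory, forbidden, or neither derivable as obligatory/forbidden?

Premise 5 is O(sound_alarm → verify_dossier), but O(sound_alarm) is not derivable from the premises, so it does not yield O(verify_dossier).
No premise or chain of K-axiom applications forces O(verify_dossier), and none forces O(¬verify_dossier). So verify_dossier is neither obligatory nor forbidden under these norms.

Neither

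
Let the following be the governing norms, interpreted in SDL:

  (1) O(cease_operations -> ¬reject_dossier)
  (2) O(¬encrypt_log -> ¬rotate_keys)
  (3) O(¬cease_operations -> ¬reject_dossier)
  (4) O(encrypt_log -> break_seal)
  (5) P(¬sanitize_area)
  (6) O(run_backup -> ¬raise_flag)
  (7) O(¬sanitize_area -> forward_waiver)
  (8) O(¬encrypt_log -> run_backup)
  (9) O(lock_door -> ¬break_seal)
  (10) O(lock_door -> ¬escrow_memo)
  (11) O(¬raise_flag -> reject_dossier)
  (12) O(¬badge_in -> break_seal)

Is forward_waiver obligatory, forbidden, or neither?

Premise 7 is O(¬sanitize_area -> forward_waiver), but O(¬sanitize_area) is not derivable from the premises (the permission P(¬sanitize_area) asserts only ¬O(sanitize_area), not O(¬sanitize_area)), so it does not yield O(forward_waiver).
No premise or chain of K-axiom applications forces O(forward_waiver), and none forces O(¬forward_waiver). So forward_waiver is neither obligatory nor forbidden under these norms.

Neither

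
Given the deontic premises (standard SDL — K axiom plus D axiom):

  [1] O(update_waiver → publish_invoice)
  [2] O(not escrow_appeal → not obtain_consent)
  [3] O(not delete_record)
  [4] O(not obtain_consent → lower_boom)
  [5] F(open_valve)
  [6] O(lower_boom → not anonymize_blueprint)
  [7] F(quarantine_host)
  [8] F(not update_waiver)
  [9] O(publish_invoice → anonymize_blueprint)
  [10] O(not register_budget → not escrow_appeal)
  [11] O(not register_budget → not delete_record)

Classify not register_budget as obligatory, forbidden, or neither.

Forbidden

Premise 8, F(not update_waiver), is equivalent to O(update_waiver).
With premise 1, O(update_waiver → publish_invoice), the K-axiom yields O(publish_invoice).
From O(publish_invoice) and premise 9, O(publish_invoice → anonymize_blueprint), we obtain O(anonymize_blueprint).
Premise 6 is O(lower_boom → not anonymize_blueprint); contrapositively O(anonymize_blueprint → not lower_boom). Since O(anonymize_blueprint) holds, K gives O(not lower_boom).
Premise 4 is O(not obtain_consent → lower_boom); contrapositively O(not lower_boom → obtain_consent). Since O(not lower_boom) holds, K gives O(obtain_consent).
Premise 2, O(not escrow_appeal → not obtain_consent), contraposes to O(obtain_consent → escrow_appeal); with O(obtain_consent) we get O(escrow_appeal).
Premise 10, O(not register_budget → not escrow_appeal), contraposes to O(escrow_appeal → register_budget); with O(escrow_appeal) we get O(register_budget).
Premises 3, 5, 7, 11 do not contribute to this derivation.
Thus O(register_budget), which is F(not register_budget): not register_budget is forbidden.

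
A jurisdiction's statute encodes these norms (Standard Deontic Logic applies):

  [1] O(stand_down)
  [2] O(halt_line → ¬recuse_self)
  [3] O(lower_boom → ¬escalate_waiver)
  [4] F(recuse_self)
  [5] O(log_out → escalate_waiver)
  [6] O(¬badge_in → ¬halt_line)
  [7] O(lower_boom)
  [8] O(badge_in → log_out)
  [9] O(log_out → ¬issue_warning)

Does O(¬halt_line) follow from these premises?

Premise 7 states O(lower_boom) outright.
Premise 3 is O(lower_boom → ¬escalate_waiver); since O(lower_boom), deontic closure gives O(¬escalate_waiver).
The contrapositive of premise 5 (O(log_out → escalate_waiver)) is O(¬escalate_waiver → ¬log_out), and O(¬escalate_waiver) is already established, so O(¬log_out).
Premise 8 is O(badge_in → log_out); contrapositively O(¬log_out → ¬badge_in). Since O(¬log_out) holds, K gives O(¬badge_in).
From O(¬badge_in) and premise 6, O(¬badge_in → ¬halt_line), we obtain O(¬halt_line).
Premises 1, 2, 4, 9 do not contribute to this derivation.
So O(¬halt_line) follows.

Yes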